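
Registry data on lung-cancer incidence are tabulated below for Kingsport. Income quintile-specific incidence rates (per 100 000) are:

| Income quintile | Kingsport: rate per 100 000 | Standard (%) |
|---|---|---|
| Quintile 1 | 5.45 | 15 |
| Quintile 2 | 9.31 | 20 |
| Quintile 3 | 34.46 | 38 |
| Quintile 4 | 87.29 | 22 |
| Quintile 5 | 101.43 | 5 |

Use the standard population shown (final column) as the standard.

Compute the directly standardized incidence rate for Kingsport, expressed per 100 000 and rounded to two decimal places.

40.05

Standard weights: 0.15, 0.20, 0.38, 0.22, 0.05.
Standardized rate: 0.1500×5.45 + 0.2000×9.31 + 0.3800×34.46 + 0.2200×87.29 + 0.0500×101.43 = 40.0496 per 100 000.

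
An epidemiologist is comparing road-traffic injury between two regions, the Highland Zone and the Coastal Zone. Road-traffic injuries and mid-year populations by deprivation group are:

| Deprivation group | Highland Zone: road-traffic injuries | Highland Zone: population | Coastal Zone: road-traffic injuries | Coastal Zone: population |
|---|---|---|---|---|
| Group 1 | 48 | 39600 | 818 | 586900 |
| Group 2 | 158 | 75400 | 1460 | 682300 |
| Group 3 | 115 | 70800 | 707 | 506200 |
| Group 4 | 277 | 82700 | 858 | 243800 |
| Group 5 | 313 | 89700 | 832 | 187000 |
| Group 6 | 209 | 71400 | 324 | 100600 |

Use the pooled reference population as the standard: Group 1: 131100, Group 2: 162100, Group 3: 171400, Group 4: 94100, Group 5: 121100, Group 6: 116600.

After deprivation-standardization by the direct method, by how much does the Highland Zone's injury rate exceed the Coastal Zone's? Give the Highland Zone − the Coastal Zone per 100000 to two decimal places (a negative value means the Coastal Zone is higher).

-19.89

Deprivation-specific rates per 100000 for the Highland Zone: 121.21, 209.55, 162.43, 334.95, 348.94, 292.72.
For the Coastal Zone: 139.38, 213.98, 139.67, 351.93, 444.92, 322.07.
Standard total = 796400; weights = 0.1646, 0.2035, 0.2152, 0.1182, 0.1521, 0.1464.
The Highland Zone: 0.1646×121.21 + 0.2035×209.55 + 0.2152×162.43 + 0.1182×334.95 + 0.1521×348.94 + 0.1464×292.72 = 233.0552 per 100000.
The Coastal Zone: 0.1646×139.38 + 0.2035×213.98 + 0.2152×139.67 + 0.1182×351.93 + 0.1521×444.92 + 0.1464×322.07 = 252.9472 per 100000.
Difference = 233.0552 − 252.9472 = -19.8920.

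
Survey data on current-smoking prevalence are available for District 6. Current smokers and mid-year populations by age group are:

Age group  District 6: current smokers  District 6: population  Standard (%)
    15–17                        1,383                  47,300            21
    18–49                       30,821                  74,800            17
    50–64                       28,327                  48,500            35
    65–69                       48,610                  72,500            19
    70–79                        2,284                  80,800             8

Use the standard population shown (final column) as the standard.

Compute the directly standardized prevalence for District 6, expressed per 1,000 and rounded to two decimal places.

Age-specific rates per 1,000 for District 6: 29.239, 412.045, 584.062, 670.483, 28.267.
Standard weights: 0.21, 0.17, 0.35, 0.19, 0.08.
Standardized rate: 0.2100×29.239 + 0.1700×412.045 + 0.3500×584.062 + 0.1900×670.483 + 0.0800×28.267 = 410.2627 per 1,000.

410.26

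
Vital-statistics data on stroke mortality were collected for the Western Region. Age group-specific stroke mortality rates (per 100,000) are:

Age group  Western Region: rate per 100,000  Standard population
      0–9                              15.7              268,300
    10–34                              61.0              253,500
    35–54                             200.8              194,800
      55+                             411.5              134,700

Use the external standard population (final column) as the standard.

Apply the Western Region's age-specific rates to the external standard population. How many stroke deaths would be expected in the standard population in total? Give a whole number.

Expected stroke deaths = Σ (standard pop × age-specific rate ÷ 100,000)
= 268,300×15.7/100,000 + 253,500×61.0/100,000 + 194,800×200.8/100,000 + 134,700×411.5/100,000
= 42.12 + 154.63 + 391.16 + 554.29 = 1142.21.

1142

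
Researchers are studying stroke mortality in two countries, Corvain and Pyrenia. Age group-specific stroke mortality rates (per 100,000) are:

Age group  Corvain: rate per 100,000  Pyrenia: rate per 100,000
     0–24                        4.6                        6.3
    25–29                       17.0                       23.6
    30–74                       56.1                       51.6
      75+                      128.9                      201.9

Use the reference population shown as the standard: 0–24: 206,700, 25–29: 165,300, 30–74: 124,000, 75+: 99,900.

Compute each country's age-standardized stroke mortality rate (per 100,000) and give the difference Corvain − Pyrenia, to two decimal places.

-13.72

Standard total = 595,900; weights = 0.3469, 0.2774, 0.2081, 0.1676.
Corvain: 0.3469×4.6 + 0.2774×17.0 + 0.2081×56.1 + 0.1676×128.9 = 39.5946 per 100,000.
Pyrenia: 0.3469×6.3 + 0.2774×23.6 + 0.2081×51.6 + 0.1676×201.9 = 53.3168 per 100,000.
Difference = 39.5946 − 53.3168 = -13.7222.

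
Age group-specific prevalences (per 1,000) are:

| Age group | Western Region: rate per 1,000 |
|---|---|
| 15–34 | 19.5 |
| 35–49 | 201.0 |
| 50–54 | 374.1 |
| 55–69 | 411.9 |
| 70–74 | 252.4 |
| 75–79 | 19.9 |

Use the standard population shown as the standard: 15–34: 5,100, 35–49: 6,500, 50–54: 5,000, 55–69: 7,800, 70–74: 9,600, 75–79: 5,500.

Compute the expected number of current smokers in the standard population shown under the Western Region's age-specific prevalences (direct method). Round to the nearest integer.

Expected current smokers = Σ (standard pop × age-specific rate ÷ 1,000)
= 5,100×19.5/1,000 + 6,500×201.0/1,000 + 5,000×374.1/1,000 + 7,800×411.9/1,000 + 9,600×252.4/1,000 + 5,500×19.9/1,000
= 99.45 + 1306.50 + 1870.50 + 3212.82 + 2423.04 + 109.45 = 9021.76.

9022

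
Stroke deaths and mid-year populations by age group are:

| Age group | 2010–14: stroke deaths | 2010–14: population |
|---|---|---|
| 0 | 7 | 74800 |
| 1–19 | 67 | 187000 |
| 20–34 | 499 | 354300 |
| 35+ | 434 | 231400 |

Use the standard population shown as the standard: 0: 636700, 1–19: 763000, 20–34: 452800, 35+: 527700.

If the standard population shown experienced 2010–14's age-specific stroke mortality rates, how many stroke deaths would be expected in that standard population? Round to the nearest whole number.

1960

Age-specific rates per 100000 for 2010–14: 9.36, 35.83, 140.84, 187.55.
Expected stroke deaths = Σ (standard pop × age-specific rate ÷ 100000)
= 636700×9.36/100000 + 763000×35.83/100000 + 452800×140.84/100000 + 527700×187.55/100000
= 59.58 + 273.37 + 637.73 + 989.72 = 1960.41.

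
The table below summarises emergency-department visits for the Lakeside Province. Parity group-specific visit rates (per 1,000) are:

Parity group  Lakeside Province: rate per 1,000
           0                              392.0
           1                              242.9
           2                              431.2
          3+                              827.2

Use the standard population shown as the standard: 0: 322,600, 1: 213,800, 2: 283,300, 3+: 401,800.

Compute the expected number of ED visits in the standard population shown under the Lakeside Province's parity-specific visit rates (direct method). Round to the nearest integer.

Expected ED visits = Σ (standard pop × parity-specific rate ÷ 1,000)
= 322,600×392.0/1,000 + 213,800×242.9/1,000 + 283,300×431.2/1,000 + 401,800×827.2/1,000
= 126459.20 + 51932.02 + 122158.96 + 332368.96 = 632919.14.

632919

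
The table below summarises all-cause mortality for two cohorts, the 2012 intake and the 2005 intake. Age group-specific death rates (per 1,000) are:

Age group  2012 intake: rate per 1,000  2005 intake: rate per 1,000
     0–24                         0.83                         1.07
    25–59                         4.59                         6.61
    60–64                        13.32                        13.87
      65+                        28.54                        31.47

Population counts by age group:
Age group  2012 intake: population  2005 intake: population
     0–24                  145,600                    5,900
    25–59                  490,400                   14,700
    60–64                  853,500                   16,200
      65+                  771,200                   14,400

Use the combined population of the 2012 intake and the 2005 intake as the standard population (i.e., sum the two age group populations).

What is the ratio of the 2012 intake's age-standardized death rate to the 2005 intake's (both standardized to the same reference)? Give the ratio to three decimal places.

0.905

Combined standard total = 2,311,900; weights = 0.0655, 0.2185, 0.3762, 0.3398.
The 2012 intake: 0.0655×0.83 + 0.2185×4.59 + 0.3762×13.32 + 0.3398×28.54 = 15.7661 per 1,000.
The 2005 intake: 0.0655×1.07 + 0.2185×6.61 + 0.3762×13.87 + 0.3398×31.47 = 17.4257 per 1,000.
Ratio = 15.7661 ÷ 17.4257 = 0.90476.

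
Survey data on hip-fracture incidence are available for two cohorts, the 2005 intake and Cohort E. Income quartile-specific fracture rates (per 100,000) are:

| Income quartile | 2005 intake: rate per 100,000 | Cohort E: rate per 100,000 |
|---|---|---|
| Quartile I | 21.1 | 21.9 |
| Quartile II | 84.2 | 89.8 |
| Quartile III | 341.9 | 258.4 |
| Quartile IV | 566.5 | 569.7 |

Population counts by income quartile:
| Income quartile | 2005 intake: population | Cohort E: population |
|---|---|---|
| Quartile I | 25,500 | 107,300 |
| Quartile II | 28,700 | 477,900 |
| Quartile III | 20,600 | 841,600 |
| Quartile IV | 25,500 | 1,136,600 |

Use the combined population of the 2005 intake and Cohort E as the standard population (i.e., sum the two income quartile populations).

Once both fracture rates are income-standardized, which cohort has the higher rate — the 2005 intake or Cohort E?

2005 intake

Combined standard total = 2,663,700; weights = 0.0499, 0.1902, 0.3237, 0.4363.
The 2005 intake: 0.0499×21.1 + 0.1902×84.2 + 0.3237×341.9 + 0.4363×566.5 = 374.8822 per 100,000.
Cohort E: 0.0499×21.9 + 0.1902×89.8 + 0.3237×258.4 + 0.4363×569.7 = 350.3555 per 100,000.
The crude rates (243.70 vs 355.10) would put Cohort E higher, but that reflects its income composition; once standardized to a common income structure, the 2005 intake has the higher underlying rate.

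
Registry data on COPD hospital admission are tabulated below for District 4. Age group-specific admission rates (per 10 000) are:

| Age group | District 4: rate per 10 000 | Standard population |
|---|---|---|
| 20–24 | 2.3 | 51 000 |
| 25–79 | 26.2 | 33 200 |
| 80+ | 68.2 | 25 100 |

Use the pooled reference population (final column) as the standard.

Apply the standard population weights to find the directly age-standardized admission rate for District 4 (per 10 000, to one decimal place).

24.7

Standard total = 109 300; weights = 0.4666, 0.3038, 0.2296.
Standardized rate: 0.4666×2.3 + 0.3038×26.2 + 0.2296×68.2 = 24.6931 per 10 000.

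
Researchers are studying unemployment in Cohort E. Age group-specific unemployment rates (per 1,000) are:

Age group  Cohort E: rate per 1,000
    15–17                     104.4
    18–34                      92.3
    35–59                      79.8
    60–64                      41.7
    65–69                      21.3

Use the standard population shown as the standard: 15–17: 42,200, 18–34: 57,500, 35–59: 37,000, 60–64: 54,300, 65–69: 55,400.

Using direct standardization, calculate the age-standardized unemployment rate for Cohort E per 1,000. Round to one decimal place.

Standard total = 246,400; weights = 0.1713, 0.2334, 0.1502, 0.2204, 0.2248.
Standardized rate: 0.1713×104.4 + 0.2334×92.3 + 0.1502×79.8 + 0.2204×41.7 + 0.2248×21.3 = 65.3809 per 1,000.

65.4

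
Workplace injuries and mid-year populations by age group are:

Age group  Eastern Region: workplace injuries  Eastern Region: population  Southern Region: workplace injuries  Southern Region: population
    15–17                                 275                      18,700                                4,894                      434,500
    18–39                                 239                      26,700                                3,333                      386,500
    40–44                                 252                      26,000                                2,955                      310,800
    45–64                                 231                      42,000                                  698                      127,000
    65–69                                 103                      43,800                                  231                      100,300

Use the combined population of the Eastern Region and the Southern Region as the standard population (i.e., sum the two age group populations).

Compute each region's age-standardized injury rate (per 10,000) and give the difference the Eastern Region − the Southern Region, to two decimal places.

11.64

Age-specific rates per 10,000 for the Eastern Region: 147.06, 89.51, 96.92, 55.00, 23.52.
For the Southern Region: 112.64, 86.24, 95.08, 54.96, 23.03.
Combined standard total = 1,516,300; weights = 0.2989, 0.2725, 0.2221, 0.1115, 0.0950.
The Eastern Region: 0.2989×147.06 + 0.2725×89.51 + 0.2221×96.92 + 0.1115×55.00 + 0.0950×23.52 = 98.2399 per 10,000.
The Southern Region: 0.2989×112.64 + 0.2725×86.24 + 0.2221×95.08 + 0.1115×54.96 + 0.0950×23.03 = 86.5976 per 10,000.
Difference = 98.2399 − 86.5976 = 11.6424.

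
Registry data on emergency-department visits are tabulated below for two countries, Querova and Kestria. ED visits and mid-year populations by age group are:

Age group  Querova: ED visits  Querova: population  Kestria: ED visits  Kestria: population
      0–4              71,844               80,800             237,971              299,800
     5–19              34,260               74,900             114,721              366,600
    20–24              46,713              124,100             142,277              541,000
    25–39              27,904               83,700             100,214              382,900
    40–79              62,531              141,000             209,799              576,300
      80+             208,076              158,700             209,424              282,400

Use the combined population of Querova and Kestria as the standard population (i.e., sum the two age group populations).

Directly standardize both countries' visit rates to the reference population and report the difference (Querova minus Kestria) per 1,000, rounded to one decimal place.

166.2

Age-specific rates per 1,000 for Querova: 889.158, 457.410, 376.414, 333.381, 443.482, 1311.128.
For Kestria: 793.766, 312.932, 262.989, 261.724, 364.045, 741.586.
Combined standard total = 3,112,200; weights = 0.1223, 0.1419, 0.2137, 0.1499, 0.2305, 0.1417.
Querova: 0.1223×889.158 + 0.1419×457.410 + 0.2137×376.414 + 0.1499×333.381 + 0.2305×443.482 + 0.1417×1311.128 = 592.0947 per 1,000.
Kestria: 0.1223×793.766 + 0.1419×312.932 + 0.2137×262.989 + 0.1499×261.724 + 0.2305×364.045 + 0.1417×741.586 = 425.9187 per 1,000.
Difference = 592.0947 − 425.9187 = 166.1760.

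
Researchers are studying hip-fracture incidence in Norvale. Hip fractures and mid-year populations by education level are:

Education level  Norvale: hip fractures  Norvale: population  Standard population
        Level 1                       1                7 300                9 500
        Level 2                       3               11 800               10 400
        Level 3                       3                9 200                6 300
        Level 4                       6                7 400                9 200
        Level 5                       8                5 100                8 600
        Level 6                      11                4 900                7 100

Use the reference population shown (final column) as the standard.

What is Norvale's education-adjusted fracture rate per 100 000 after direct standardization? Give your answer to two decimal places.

83.93

Education-specific rates per 100 000 for Norvale: 13.70, 25.42, 32.61, 81.08, 156.86, 224.49.
Standard total = 51 100; weights = 0.1859, 0.2035, 0.1233, 0.1800, 0.1683, 0.1389.
Standardized rate: 0.1859×13.70 + 0.2035×25.42 + 0.1233×32.61 + 0.1800×81.08 + 0.1683×156.86 + 0.1389×224.49 = 83.9300 per 100 000.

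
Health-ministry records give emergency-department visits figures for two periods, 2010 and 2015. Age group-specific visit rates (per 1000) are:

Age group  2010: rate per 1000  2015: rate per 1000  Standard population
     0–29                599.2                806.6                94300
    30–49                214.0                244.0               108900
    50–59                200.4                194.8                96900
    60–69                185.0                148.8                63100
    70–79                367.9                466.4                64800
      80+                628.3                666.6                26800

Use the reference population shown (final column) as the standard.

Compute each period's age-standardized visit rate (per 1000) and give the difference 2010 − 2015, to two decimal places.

-60.26

Standard total = 454800; weights = 0.2073, 0.2394, 0.2131, 0.1387, 0.1425, 0.0589.
2010: 0.2073×599.2 + 0.2394×214.0 + 0.2131×200.4 + 0.1387×185.0 + 0.1425×367.9 + 0.0589×628.3 = 333.2889 per 1000.
2015: 0.2073×806.6 + 0.2394×244.0 + 0.2131×194.8 + 0.1387×148.8 + 0.1425×466.4 + 0.0589×666.6 = 393.5510 per 1000.
Difference = 333.2889 − 393.5510 = -60.2621.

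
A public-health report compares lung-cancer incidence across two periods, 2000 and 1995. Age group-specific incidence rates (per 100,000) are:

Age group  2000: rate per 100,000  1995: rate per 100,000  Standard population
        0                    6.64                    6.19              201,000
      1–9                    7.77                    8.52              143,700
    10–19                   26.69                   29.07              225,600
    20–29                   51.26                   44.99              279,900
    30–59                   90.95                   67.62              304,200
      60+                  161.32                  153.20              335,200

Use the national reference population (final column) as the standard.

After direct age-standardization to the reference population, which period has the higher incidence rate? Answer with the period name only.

2000

Standard total = 1,489,600; weights = 0.1349, 0.0965, 0.1515, 0.1879, 0.2042, 0.2250.
2000: 0.1349×6.64 + 0.0965×7.77 + 0.1515×26.69 + 0.1879×51.26 + 0.2042×90.95 + 0.2250×161.32 = 70.1944 per 100,000.
1995: 0.1349×6.19 + 0.0965×8.52 + 0.1515×29.07 + 0.1879×44.99 + 0.2042×67.62 + 0.2250×153.20 = 62.7968 per 100,000.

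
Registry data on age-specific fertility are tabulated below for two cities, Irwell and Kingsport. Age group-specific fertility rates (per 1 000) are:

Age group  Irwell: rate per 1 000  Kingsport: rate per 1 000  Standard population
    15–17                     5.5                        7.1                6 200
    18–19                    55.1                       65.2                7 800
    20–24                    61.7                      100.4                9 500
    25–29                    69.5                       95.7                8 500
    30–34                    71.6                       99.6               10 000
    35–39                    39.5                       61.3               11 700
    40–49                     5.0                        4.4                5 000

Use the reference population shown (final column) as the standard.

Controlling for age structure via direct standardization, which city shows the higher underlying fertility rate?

Standard total = 58 700; weights = 0.1056, 0.1329, 0.1618, 0.1448, 0.1704, 0.1993, 0.0852.
Irwell: 0.1056×5.5 + 0.1329×55.1 + 0.1618×61.7 + 0.1448×69.5 + 0.1704×71.6 + 0.1993×39.5 + 0.0852×5.0 = 48.4486 per 1 000.
Kingsport: 0.1056×7.1 + 0.1329×65.2 + 0.1618×100.4 + 0.1448×95.7 + 0.1704×99.6 + 0.1993×61.3 + 0.0852×4.4 = 69.0807 per 1 000.

Kingsport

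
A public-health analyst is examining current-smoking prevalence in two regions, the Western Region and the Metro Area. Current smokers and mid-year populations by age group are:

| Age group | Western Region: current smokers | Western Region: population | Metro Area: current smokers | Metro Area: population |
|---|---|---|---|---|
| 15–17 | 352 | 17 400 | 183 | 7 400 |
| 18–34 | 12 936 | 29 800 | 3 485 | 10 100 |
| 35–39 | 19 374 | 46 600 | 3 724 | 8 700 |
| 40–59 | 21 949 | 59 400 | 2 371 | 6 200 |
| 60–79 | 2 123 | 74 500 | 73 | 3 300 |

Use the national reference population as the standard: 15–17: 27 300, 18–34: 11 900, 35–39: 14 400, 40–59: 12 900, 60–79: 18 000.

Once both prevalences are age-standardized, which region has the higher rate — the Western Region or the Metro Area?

Western Region

Age-specific rates per 1 000 for the Western Region: 20.230, 434.094, 415.751, 369.512, 28.497.
For the Metro Area: 24.730, 345.050, 428.046, 382.419, 22.121.
Standard total = 84 500; weights = 0.3231, 0.1408, 0.1704, 0.1527, 0.2130.
The Western Region: 0.3231×20.230 + 0.1408×434.094 + 0.1704×415.751 + 0.1527×369.512 + 0.2130×28.497 = 200.9994 per 1 000.
The Metro Area: 0.3231×24.730 + 0.1408×345.050 + 0.1704×428.046 + 0.1527×382.419 + 0.2130×22.121 = 192.6209 per 1 000.
The crude rates (249.16 vs 275.52) would put the Metro Area higher, but that reflects its age composition; once standardized to a common age structure, the Western Region has the higher underlying rate.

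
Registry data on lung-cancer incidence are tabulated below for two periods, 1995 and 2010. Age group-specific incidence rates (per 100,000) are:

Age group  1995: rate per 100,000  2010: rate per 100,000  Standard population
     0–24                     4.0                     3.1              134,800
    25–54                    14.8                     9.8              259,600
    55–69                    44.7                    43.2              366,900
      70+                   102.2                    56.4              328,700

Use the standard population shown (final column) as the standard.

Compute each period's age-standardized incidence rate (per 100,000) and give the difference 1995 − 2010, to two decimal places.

15.62

Standard total = 1,090,000; weights = 0.1237, 0.2382, 0.3366, 0.3016.
1995: 0.1237×4.0 + 0.2382×14.8 + 0.3366×44.7 + 0.3016×102.2 = 49.8852 per 100,000.
2010: 0.1237×3.1 + 0.2382×9.8 + 0.3366×43.2 + 0.3016×56.4 = 34.2667 per 100,000.
Difference = 49.8852 − 34.2667 = 15.6185.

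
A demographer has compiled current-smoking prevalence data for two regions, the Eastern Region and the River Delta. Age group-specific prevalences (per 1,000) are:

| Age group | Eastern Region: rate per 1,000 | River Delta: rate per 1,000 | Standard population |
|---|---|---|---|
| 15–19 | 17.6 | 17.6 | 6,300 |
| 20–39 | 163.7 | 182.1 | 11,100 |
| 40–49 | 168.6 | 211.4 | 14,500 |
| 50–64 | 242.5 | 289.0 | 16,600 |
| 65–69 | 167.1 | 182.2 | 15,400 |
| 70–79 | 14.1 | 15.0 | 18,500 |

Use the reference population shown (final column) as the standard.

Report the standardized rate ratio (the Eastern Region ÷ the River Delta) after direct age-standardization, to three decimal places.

Standard total = 82,400; weights = 0.0765, 0.1347, 0.1760, 0.2015, 0.1869, 0.2245.
The Eastern Region: 0.0765×17.6 + 0.1347×163.7 + 0.1760×168.6 + 0.2015×242.5 + 0.1869×167.1 + 0.2245×14.1 = 136.3148 per 1,000.
The River Delta: 0.0765×17.6 + 0.1347×182.1 + 0.1760×211.4 + 0.2015×289.0 + 0.1869×182.2 + 0.2245×15.0 = 158.7169 per 1,000.
Ratio = 136.3148 ÷ 158.7169 = 0.85886.

0.859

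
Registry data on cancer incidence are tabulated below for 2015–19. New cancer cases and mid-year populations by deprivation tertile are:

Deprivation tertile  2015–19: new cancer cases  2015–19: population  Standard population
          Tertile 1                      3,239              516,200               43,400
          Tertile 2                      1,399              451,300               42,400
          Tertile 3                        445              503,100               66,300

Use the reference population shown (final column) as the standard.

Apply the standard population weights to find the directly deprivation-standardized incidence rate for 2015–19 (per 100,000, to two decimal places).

Deprivation-specific rates per 100,000 for 2015–19: 627.47, 309.99, 88.45.
Standard total = 152,100; weights = 0.2853, 0.2788, 0.4359.
Standardized rate: 0.2853×627.47 + 0.2788×309.99 + 0.4359×88.45 = 304.0122 per 100,000.

304.01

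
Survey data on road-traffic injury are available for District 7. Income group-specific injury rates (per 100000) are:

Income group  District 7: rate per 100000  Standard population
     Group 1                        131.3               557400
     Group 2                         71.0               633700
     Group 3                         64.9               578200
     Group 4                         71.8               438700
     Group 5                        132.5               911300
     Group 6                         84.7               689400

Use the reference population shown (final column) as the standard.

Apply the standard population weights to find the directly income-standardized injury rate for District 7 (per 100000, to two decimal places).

Standard total = 3808700; weights = 0.1463, 0.1664, 0.1518, 0.1152, 0.2393, 0.1810.
Standardized rate: 0.1463×131.3 + 0.1664×71.0 + 0.1518×64.9 + 0.1152×71.8 + 0.2393×132.5 + 0.1810×84.7 = 96.1857 per 100000.

96.19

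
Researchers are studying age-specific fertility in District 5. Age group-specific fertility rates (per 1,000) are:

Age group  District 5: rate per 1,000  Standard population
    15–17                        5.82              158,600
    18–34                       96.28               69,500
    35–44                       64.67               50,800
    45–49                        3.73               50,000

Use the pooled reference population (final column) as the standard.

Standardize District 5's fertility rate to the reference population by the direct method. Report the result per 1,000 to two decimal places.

Standard total = 328,900; weights = 0.4822, 0.2113, 0.1545, 0.1520.
Standardized rate: 0.4822×5.82 + 0.2113×96.28 + 0.1545×64.67 + 0.1520×3.73 = 33.7070 per 1,000.

33.71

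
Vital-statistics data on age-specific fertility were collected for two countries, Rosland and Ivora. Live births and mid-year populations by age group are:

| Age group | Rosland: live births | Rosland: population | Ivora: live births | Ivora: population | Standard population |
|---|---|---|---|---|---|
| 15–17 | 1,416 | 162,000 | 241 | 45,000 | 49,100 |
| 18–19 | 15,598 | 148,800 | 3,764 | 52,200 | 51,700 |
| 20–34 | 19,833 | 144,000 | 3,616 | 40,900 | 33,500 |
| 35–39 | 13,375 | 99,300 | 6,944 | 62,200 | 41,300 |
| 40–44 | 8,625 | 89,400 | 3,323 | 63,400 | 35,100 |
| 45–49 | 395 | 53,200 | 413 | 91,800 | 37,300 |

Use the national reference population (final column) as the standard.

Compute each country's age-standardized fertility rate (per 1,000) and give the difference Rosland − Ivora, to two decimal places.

24.67

Age-specific rates per 1,000 for Rosland: 8.741, 104.825, 137.729, 134.693, 96.477, 7.425.
For Ivora: 5.356, 72.107, 88.411, 111.640, 52.413, 4.499.
Standard total = 248,000; weights = 0.1980, 0.2085, 0.1351, 0.1665, 0.1415, 0.1504.
Rosland: 0.1980×8.741 + 0.2085×104.825 + 0.1351×137.729 + 0.1665×134.693 + 0.1415×96.477 + 0.1504×7.425 = 79.3897 per 1,000.
Ivora: 0.1980×5.356 + 0.2085×72.107 + 0.1351×88.411 + 0.1665×111.640 + 0.1415×52.413 + 0.1504×4.499 = 54.7214 per 1,000.
Difference = 79.3897 − 54.7214 = 24.6683.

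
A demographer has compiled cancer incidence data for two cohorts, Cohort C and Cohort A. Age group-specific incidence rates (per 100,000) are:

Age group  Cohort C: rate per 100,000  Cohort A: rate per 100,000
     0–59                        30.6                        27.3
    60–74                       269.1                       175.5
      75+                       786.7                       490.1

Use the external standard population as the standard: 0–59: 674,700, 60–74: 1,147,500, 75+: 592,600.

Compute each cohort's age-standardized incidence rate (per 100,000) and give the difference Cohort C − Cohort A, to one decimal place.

Standard total = 2,414,800; weights = 0.2794, 0.4752, 0.2454.
Cohort C: 0.2794×30.6 + 0.4752×269.1 + 0.2454×786.7 = 329.4834 per 100,000.
Cohort A: 0.2794×27.3 + 0.4752×175.5 + 0.2454×490.1 = 211.2965 per 100,000.
Difference = 329.4834 − 211.2965 = 118.1869.

118.2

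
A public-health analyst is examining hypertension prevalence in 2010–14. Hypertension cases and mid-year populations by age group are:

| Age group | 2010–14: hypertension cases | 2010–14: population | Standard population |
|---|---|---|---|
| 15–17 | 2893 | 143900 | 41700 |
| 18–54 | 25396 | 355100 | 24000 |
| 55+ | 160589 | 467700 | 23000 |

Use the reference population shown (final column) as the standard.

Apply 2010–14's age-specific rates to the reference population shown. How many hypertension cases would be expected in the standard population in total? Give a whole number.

10452

Age-specific rates per 1000 for 2010–14: 20.104, 71.518, 343.359.
Expected hypertension cases = Σ (standard pop × age-specific rate ÷ 1000)
= 41700×20.104/1000 + 24000×71.518/1000 + 23000×343.359/1000
= 838.35 + 1716.43 + 7897.26 = 10452.03.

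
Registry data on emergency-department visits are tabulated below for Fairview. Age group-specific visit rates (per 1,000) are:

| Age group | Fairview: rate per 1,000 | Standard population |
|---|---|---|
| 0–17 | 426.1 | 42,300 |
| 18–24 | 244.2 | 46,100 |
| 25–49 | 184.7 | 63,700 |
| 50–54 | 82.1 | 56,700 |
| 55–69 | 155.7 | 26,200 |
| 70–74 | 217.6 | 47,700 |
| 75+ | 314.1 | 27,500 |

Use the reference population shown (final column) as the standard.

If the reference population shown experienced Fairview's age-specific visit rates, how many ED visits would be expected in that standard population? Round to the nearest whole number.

68799

Expected ED visits = Σ (standard pop × age-specific rate ÷ 1,000)
= 42,300×426.1/1,000 + 46,100×244.2/1,000 + 63,700×184.7/1,000 + 56,700×82.1/1,000 + 26,200×155.7/1,000 + 47,700×217.6/1,000 + 27,500×314.1/1,000
= 18024.03 + 11257.62 + 11765.39 + 4655.07 + 4079.34 + 10379.52 + 8637.75 = 68798.72.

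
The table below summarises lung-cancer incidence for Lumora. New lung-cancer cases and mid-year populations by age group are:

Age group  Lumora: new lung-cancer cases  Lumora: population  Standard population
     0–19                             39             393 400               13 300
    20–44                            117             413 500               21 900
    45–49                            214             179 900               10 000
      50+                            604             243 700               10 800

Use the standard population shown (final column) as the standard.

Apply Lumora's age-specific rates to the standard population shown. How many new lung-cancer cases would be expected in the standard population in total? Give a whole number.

Age-specific rates per 100 000 for Lumora: 9.91, 28.30, 118.95, 247.85.
Expected new lung-cancer cases = Σ (standard pop × age-specific rate ÷ 100 000)
= 13 300×9.91/100 000 + 21 900×28.30/100 000 + 10 000×118.95/100 000 + 10 800×247.85/100 000
= 1.32 + 6.20 + 11.90 + 26.77 = 46.18.

46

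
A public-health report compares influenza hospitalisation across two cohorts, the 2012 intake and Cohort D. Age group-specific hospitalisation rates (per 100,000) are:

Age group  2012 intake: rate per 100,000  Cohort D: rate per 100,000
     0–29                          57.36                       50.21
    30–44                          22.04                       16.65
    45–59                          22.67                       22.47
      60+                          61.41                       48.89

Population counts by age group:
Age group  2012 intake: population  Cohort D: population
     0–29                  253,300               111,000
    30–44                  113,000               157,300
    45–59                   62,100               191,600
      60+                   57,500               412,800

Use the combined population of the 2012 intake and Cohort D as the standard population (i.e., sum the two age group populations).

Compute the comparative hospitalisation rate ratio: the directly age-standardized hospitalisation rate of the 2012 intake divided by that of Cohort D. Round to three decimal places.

Combined standard total = 1,358,600; weights = 0.2681, 0.1990, 0.1867, 0.3462.
The 2012 intake: 0.2681×57.36 + 0.1990×22.04 + 0.1867×22.67 + 0.3462×61.41 = 45.2570 per 100,000.
Cohort D: 0.2681×50.21 + 0.1990×16.65 + 0.1867×22.47 + 0.3462×48.89 = 37.8961 per 100,000.
Ratio = 45.2570 ÷ 37.8961 = 1.19424.

1.194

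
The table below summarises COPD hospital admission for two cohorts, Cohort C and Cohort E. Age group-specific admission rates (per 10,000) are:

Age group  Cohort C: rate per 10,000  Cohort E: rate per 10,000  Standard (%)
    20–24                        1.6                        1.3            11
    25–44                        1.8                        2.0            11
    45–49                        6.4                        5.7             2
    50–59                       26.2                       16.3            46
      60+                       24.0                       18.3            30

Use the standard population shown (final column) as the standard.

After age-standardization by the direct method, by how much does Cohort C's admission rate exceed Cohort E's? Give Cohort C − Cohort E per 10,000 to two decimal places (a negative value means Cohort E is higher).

Standard weights: 0.11, 0.11, 0.02, 0.46, 0.30.
Cohort C: 0.1100×1.6 + 0.1100×1.8 + 0.0200×6.4 + 0.4600×26.2 + 0.3000×24.0 = 19.7540 per 10,000.
Cohort E: 0.1100×1.3 + 0.1100×2.0 + 0.0200×5.7 + 0.4600×16.3 + 0.3000×18.3 = 13.4650 per 10,000.
Difference = 19.7540 − 13.4650 = 6.2890.

6.29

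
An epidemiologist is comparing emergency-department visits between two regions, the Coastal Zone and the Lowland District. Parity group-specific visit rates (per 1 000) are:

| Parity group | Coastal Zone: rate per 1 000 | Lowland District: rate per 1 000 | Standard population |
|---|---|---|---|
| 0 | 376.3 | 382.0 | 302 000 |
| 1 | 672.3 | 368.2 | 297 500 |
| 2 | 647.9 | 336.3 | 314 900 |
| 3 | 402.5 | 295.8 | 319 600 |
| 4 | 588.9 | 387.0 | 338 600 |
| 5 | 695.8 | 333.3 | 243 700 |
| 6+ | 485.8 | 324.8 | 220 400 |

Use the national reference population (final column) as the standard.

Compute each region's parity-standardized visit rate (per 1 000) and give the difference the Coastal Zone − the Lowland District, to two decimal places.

Standard total = 2 036 700; weights = 0.1483, 0.1461, 0.1546, 0.1569, 0.1662, 0.1197, 0.1082.
The Coastal Zone: 0.1483×376.3 + 0.1461×672.3 + 0.1546×647.9 + 0.1569×402.5 + 0.1662×588.9 + 0.1197×695.8 + 0.1082×485.8 = 551.0644 per 1 000.
The Lowland District: 0.1483×382.0 + 0.1461×368.2 + 0.1546×336.3 + 0.1569×295.8 + 0.1662×387.0 + 0.1197×333.3 + 0.1082×324.8 = 348.2061 per 1 000.
Difference = 551.0644 − 348.2061 = 202.8583.

202.86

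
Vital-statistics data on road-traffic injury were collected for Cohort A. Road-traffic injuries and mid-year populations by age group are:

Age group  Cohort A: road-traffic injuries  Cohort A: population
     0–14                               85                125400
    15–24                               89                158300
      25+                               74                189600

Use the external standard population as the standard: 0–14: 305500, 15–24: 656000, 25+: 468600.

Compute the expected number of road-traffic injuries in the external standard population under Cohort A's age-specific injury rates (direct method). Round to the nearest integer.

Age-specific rates per 100000 for Cohort A: 67.78, 56.22, 39.03.
Expected road-traffic injuries = Σ (standard pop × age-specific rate ÷ 100000)
= 305500×67.78/100000 + 656000×56.22/100000 + 468600×39.03/100000
= 207.08 + 368.82 + 182.89 = 758.79.

759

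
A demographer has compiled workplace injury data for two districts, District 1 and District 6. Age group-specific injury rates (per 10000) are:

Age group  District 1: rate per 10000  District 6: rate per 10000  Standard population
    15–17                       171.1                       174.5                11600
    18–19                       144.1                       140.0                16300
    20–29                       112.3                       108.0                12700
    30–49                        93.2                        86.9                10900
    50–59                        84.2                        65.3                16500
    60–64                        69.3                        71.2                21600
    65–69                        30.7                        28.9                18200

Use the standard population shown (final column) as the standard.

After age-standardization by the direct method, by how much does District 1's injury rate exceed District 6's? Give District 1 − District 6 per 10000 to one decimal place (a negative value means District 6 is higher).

4.2

Standard total = 107800; weights = 0.1076, 0.1512, 0.1178, 0.1011, 0.1531, 0.2004, 0.1688.
District 1: 0.1076×171.1 + 0.1512×144.1 + 0.1178×112.3 + 0.1011×93.2 + 0.1531×84.2 + 0.2004×69.3 + 0.1688×30.7 = 94.8108 per 10000.
District 6: 0.1076×174.5 + 0.1512×140.0 + 0.1178×108.0 + 0.1011×86.9 + 0.1531×65.3 + 0.2004×71.2 + 0.1688×28.9 = 90.5970 per 10000.
Difference = 94.8108 − 90.5970 = 4.2137.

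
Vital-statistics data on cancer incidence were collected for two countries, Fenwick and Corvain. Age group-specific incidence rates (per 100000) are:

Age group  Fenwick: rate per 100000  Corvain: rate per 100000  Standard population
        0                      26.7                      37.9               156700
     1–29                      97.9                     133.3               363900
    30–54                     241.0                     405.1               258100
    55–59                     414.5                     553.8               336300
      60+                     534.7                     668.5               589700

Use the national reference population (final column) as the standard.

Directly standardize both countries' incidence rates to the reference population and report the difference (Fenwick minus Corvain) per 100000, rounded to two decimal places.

Standard total = 1704700; weights = 0.0919, 0.2135, 0.1514, 0.1973, 0.3459.
Fenwick: 0.0919×26.7 + 0.2135×97.9 + 0.1514×241.0 + 0.1973×414.5 + 0.3459×534.7 = 326.5799 per 100000.
Corvain: 0.0919×37.9 + 0.2135×133.3 + 0.1514×405.1 + 0.1973×553.8 + 0.3459×668.5 = 433.7775 per 100000.
Difference = 326.5799 − 433.7775 = -107.1976.

-107.20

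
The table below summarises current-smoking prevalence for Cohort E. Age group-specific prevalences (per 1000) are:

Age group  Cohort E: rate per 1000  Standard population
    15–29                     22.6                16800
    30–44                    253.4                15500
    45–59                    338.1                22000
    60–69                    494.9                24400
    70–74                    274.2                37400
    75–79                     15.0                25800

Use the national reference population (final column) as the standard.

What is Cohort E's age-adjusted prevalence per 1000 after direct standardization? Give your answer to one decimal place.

Standard total = 141900; weights = 0.1184, 0.1092, 0.1550, 0.1720, 0.2636, 0.1818.
Standardized rate: 0.1184×22.6 + 0.1092×253.4 + 0.1550×338.1 + 0.1720×494.9 + 0.2636×274.2 + 0.1818×15.0 = 242.8698 per 1000.

242.9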